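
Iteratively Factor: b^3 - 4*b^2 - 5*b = (b)*(b^2 - 4*b - 5) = b*(b - 5)*(b + 1)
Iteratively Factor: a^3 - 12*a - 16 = (a + 2)*(a^2 - 2*a - 8) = (a + 2)^2*(a - 4)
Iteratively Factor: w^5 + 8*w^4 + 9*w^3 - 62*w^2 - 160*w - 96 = (w + 1)*(w^4 + 7*w^3 + 2*w^2 - 64*w - 96) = (w - 3)*(w + 1)*(w^3 + 10*w^2 + 32*w + 32) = (w - 3)*(w + 1)*(w + 4)*(w^2 + 6*w + 8) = (w - 3)*(w + 1)*(w + 4)^2*(w + 2)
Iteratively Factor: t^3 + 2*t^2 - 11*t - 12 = (t + 1)*(t^2 + t - 12) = (t + 1)*(t + 4)*(t - 3)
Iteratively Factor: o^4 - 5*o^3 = (o)*(o^3 - 5*o^2) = o*(o - 5)*(o^2) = o^2*(o - 5)*(o)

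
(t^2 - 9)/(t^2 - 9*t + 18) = (t + 3)/(t - 6)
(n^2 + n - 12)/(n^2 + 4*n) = (n - 3)/n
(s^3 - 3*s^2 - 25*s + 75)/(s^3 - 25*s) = (s - 3)/s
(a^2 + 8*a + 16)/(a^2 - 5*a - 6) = (a^2 + 8*a + 16)/(a^2 - 5*a - 6)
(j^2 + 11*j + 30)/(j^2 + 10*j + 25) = (j + 6)/(j + 5)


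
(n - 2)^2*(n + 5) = n^3 + n^2 - 16*n + 20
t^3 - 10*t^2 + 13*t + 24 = (t - 8)*(t - 3)*(t + 1)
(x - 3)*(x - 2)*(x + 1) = x^3 - 4*x^2 + x + 6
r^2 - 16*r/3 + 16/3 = (r - 4)*(r - 4/3)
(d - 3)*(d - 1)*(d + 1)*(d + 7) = d^4 + 4*d^3 - 22*d^2 - 4*d + 21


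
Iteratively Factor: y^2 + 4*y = (y + 4)*(y)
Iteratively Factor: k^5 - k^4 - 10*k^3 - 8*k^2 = (k + 1)*(k^4 - 2*k^3 - 8*k^2) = (k - 4)*(k + 1)*(k^3 + 2*k^2) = k*(k - 4)*(k + 1)*(k^2 + 2*k) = k^2*(k - 4)*(k + 1)*(k + 2)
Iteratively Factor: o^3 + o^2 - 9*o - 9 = (o + 3)*(o^2 - 2*o - 3) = (o - 3)*(o + 3)*(o + 1)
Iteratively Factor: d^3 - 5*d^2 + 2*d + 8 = (d - 2)*(d^2 - 3*d - 4) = (d - 2)*(d + 1)*(d - 4)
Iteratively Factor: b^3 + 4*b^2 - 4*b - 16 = (b + 4)*(b^2 - 4) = (b - 2)*(b + 4)*(b + 2)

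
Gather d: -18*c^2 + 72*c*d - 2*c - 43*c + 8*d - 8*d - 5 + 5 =-18*c^2 + 72*c*d - 45*c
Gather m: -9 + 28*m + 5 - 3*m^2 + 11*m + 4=-3*m^2 + 39*m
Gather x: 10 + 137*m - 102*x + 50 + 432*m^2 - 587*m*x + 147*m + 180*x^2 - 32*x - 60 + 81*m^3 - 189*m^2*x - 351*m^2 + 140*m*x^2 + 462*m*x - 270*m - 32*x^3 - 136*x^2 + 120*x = 81*m^3 + 81*m^2 + 14*m - 32*x^3 + x^2*(140*m + 44) + x*(-189*m^2 - 125*m - 14)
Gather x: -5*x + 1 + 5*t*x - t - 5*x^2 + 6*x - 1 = -t - 5*x^2 + x*(5*t + 1)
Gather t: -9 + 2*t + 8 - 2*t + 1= 0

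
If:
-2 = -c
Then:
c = 2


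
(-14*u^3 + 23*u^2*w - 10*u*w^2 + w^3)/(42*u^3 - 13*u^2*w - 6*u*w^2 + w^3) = (-u + w)/(3*u + w)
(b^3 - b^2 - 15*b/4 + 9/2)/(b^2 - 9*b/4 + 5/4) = (4*b^3 - 4*b^2 - 15*b + 18)/(4*b^2 - 9*b + 5)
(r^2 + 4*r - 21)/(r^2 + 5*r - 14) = (r - 3)/(r - 2)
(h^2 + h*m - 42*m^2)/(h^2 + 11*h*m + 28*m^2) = (h - 6*m)/(h + 4*m)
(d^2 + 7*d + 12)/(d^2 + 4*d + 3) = (d + 4)/(d + 1)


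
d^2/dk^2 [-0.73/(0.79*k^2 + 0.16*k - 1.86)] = (0.911186*k^2 + 0.184544*k - 0.73*(1.58*k + 0.16)*(3.16*k + 0.32) - 2.145324)/(0.79*k^2 + 0.16*k - 1.86)^3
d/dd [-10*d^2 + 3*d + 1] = 3 - 20*d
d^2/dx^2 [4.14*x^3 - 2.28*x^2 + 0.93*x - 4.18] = 24.84*x - 4.56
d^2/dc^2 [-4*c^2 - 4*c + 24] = -8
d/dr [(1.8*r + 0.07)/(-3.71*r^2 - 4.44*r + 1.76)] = (6.678*r^2 + 0.519400000000001*r + 3.4788)/(13.7641*r^4 + 32.9448*r^3 + 6.6544*r^2 - 15.6288*r + 3.0976)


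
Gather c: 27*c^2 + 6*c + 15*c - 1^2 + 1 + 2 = 27*c^2 + 21*c + 2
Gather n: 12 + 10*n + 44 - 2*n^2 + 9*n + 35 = -2*n^2 + 19*n + 91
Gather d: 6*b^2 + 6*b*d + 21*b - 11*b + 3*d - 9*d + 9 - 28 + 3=6*b^2 + 10*b + d*(6*b - 6) - 16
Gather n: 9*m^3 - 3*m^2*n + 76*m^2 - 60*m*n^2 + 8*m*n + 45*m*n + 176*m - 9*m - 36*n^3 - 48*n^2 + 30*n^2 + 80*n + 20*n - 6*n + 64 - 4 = 9*m^3 + 76*m^2 + 167*m - 36*n^3 + n^2*(-60*m - 18) + n*(-3*m^2 + 53*m + 94) + 60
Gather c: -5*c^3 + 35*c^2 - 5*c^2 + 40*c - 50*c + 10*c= -5*c^3 + 30*c^2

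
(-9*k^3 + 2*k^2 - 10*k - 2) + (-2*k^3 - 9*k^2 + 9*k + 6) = -11*k^3 - 7*k^2 - k + 4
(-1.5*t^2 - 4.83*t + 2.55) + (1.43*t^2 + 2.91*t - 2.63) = -0.0700000000000001*t^2 - 1.92*t - 0.0800000000000001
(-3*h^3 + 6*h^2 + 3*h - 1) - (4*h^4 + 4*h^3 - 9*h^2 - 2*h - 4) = -4*h^4 - 7*h^3 + 15*h^2 + 5*h + 3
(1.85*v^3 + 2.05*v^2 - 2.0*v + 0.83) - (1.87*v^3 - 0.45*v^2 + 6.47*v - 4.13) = -0.02*v^3 + 2.5*v^2 - 8.47*v + 4.96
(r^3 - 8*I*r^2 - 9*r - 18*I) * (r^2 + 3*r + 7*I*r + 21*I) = r^5 + 3*r^4 - I*r^4 + 47*r^3 - 3*I*r^3 + 141*r^2 - 81*I*r^2 + 126*r - 243*I*r + 378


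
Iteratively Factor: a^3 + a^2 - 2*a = (a - 1)*(a^2 + 2*a) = a*(a - 1)*(a + 2)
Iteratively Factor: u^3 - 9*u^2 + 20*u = (u - 4)*(u^2 - 5*u) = u*(u - 4)*(u - 5)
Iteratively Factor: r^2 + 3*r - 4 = (r - 1)*(r + 4)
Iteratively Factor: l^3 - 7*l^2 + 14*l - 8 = (l - 2)*(l^2 - 5*l + 4) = (l - 4)*(l - 2)*(l - 1)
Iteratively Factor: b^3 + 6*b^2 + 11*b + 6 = (b + 1)*(b^2 + 5*b + 6) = (b + 1)*(b + 2)*(b + 3)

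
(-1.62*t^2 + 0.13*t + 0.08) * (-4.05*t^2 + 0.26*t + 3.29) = 6.561*t^4 - 0.9477*t^3 - 5.62*t^2 + 0.4485*t + 0.2632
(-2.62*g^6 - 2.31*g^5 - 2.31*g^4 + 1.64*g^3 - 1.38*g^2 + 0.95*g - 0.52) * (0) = 0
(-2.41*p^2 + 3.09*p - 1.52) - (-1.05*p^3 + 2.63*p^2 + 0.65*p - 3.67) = 1.05*p^3 - 5.04*p^2 + 2.44*p + 2.15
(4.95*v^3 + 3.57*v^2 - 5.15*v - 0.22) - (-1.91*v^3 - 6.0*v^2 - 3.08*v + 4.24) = 6.86*v^3 + 9.57*v^2 - 2.07*v - 4.46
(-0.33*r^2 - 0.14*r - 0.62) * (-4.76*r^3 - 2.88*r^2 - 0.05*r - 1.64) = 1.5708*r^5 + 1.6168*r^4 + 3.3709*r^3 + 2.3338*r^2 + 0.2606*r + 1.0168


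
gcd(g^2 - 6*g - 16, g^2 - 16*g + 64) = g - 8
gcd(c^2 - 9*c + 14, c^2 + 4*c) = 1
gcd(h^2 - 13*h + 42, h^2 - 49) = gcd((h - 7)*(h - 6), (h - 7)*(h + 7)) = h - 7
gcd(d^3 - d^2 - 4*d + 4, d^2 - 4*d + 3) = d - 1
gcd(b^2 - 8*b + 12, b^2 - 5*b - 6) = b - 6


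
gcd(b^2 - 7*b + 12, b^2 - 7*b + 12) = b^2 - 7*b + 12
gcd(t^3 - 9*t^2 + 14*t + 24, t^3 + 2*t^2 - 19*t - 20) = t^2 - 3*t - 4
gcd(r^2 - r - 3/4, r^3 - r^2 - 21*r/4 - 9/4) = r + 1/2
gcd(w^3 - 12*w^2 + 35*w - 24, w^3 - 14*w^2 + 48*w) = w - 8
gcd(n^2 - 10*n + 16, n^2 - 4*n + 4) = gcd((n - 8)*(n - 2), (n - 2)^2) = n - 2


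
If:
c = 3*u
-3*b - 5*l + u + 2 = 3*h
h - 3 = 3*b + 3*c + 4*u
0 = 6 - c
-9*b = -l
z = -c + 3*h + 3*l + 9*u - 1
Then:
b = -83/57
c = 6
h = 468/19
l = -249/19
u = 2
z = 866/19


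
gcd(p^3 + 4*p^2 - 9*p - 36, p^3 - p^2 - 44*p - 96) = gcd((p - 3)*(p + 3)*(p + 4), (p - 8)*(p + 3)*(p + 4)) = p^2 + 7*p + 12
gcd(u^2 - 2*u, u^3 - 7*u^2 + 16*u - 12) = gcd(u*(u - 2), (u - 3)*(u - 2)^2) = u - 2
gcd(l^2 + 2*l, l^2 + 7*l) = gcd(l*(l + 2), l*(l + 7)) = l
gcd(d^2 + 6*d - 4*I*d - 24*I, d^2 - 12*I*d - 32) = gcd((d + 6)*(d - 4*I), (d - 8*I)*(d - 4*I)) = d - 4*I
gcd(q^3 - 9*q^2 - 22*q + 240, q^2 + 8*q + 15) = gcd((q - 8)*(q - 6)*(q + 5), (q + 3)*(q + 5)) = q + 5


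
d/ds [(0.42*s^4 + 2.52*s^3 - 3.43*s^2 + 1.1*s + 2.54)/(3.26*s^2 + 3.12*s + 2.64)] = (2.7384*s^5 + 12.1464*s^4 + 20.16*s^3 + 5.6708*s^2 - 34.6712*s - 5.0208)/(10.6276*s^4 + 20.3424*s^3 + 26.9472*s^2 + 16.4736*s + 6.9696)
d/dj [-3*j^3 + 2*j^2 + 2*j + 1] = -9*j^2 + 4*j + 2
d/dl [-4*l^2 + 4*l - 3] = 4 - 8*l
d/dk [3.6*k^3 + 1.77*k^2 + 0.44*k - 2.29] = 10.8*k^2 + 3.54*k + 0.44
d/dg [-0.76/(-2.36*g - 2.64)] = -1.7936/(2.36*g + 2.64)^2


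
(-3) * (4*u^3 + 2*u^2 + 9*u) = -12*u^3 - 6*u^2 - 27*u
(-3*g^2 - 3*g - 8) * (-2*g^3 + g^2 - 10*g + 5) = 6*g^5 + 3*g^4 + 43*g^3 + 7*g^2 + 65*g - 40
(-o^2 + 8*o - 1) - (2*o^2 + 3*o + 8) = -3*o^2 + 5*o - 9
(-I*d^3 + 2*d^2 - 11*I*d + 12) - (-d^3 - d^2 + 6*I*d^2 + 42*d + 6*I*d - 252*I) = d^3 - I*d^3 + 3*d^2 - 6*I*d^2 - 42*d - 17*I*d + 12 + 252*I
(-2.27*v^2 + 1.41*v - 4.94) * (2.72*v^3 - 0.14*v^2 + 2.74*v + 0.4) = -6.1744*v^5 + 4.153*v^4 - 19.854*v^3 + 3.647*v^2 - 12.9716*v - 1.976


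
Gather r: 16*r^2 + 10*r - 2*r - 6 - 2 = 16*r^2 + 8*r - 8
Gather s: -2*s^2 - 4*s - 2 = -2*s^2 - 4*s - 2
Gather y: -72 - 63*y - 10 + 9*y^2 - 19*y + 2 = 9*y^2 - 82*y - 80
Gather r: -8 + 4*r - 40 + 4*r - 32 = 8*r - 80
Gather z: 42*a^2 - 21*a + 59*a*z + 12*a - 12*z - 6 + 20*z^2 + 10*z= 42*a^2 - 9*a + 20*z^2 + z*(59*a - 2) - 6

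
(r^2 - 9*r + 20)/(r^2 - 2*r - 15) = (r - 4)/(r + 3)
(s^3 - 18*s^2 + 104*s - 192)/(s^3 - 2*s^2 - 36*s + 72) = (s^2 - 12*s + 32)/(s^2 + 4*s - 12)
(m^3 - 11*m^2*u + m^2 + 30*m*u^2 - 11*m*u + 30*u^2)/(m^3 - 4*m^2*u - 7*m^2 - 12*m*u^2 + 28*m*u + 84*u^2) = (m^2 - 5*m*u + m - 5*u)/(m^2 + 2*m*u - 7*m - 14*u)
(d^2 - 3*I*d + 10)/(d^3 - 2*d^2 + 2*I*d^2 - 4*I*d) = (d - 5*I)/(d*(d - 2))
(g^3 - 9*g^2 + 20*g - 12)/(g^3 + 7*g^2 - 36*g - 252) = (g^2 - 3*g + 2)/(g^2 + 13*g + 42)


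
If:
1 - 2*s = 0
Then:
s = 1/2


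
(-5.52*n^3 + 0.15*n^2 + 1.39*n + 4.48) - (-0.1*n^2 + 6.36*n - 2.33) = -5.52*n^3 + 0.25*n^2 - 4.97*n + 6.81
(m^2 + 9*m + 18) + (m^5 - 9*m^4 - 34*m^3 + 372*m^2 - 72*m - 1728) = m^5 - 9*m^4 - 34*m^3 + 373*m^2 - 63*m - 1710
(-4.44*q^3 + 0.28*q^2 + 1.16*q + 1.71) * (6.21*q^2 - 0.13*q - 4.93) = -27.5724*q^5 + 2.316*q^4 + 29.0564*q^3 + 9.0879*q^2 - 5.9411*q - 8.4303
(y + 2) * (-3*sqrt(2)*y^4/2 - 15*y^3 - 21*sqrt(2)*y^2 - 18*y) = -3*sqrt(2)*y^5/2 - 15*y^4 - 3*sqrt(2)*y^4 - 30*y^3 - 21*sqrt(2)*y^3 - 42*sqrt(2)*y^2 - 18*y^2 - 36*y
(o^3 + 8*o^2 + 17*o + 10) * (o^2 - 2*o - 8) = o^5 + 6*o^4 - 7*o^3 - 88*o^2 - 156*o - 80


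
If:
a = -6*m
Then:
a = -6*m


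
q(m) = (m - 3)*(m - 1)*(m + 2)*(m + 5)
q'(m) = (m - 3)*(m - 1)*(m + 2) + (m - 3)*(m - 1)*(m + 5) + (m - 3)*(m + 2)*(m + 5) + (m - 1)*(m + 2)*(m + 5) = 4*m^3 + 9*m^2 - 30*m - 19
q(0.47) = 18.12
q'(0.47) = -30.70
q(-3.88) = -70.69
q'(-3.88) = -0.75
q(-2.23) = -10.76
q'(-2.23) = 48.30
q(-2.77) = -37.35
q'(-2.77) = 48.14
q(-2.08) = -3.65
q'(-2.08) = 46.34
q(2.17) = -29.03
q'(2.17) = -0.85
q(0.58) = 14.63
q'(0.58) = -32.59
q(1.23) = -8.19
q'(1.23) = -34.84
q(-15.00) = 37440.00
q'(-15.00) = -11044.00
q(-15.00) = 37440.00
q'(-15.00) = -11044.00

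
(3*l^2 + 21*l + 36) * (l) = 3*l^3 + 21*l^2 + 36*l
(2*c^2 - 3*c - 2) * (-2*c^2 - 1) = -4*c^4 + 6*c^3 + 2*c^2 + 3*c + 2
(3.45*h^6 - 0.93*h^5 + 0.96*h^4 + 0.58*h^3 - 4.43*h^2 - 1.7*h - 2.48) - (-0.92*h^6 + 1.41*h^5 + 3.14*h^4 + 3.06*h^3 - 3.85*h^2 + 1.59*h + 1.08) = 4.37*h^6 - 2.34*h^5 - 2.18*h^4 - 2.48*h^3 - 0.58*h^2 - 3.29*h - 3.56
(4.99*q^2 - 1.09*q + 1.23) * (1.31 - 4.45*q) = -22.2055*q^3 + 11.3874*q^2 - 6.9014*q + 1.6113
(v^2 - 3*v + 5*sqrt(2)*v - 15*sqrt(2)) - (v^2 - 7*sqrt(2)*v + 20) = -3*v + 12*sqrt(2)*v - 15*sqrt(2) - 20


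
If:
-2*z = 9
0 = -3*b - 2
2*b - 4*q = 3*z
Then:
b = -2/3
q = 73/24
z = -9/2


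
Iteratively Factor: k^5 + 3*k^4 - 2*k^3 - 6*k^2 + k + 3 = (k - 1)*(k^4 + 4*k^3 + 2*k^2 - 4*k - 3) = (k - 1)*(k + 3)*(k^3 + k^2 - k - 1) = (k - 1)*(k + 1)*(k + 3)*(k^2 - 1) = (k - 1)*(k + 1)^2*(k + 3)*(k - 1)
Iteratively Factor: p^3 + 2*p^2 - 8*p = (p + 4)*(p^2 - 2*p) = (p - 2)*(p + 4)*(p)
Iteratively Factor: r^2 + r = (r)*(r + 1)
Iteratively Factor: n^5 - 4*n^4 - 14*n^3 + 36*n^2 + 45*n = (n + 3)*(n^4 - 7*n^3 + 7*n^2 + 15*n) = (n + 1)*(n + 3)*(n^3 - 8*n^2 + 15*n) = n*(n + 1)*(n + 3)*(n^2 - 8*n + 15) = n*(n - 3)*(n + 1)*(n + 3)*(n - 5)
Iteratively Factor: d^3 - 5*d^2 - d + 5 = (d + 1)*(d^2 - 6*d + 5) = (d - 1)*(d + 1)*(d - 5)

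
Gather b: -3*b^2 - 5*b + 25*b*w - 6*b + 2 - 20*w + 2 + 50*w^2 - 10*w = -3*b^2 + b*(25*w - 11) + 50*w^2 - 30*w + 4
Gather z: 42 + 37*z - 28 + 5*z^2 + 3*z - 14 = 5*z^2 + 40*z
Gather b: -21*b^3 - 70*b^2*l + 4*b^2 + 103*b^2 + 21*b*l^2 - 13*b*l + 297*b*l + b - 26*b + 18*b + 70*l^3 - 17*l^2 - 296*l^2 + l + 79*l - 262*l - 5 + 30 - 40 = -21*b^3 + b^2*(107 - 70*l) + b*(21*l^2 + 284*l - 7) + 70*l^3 - 313*l^2 - 182*l - 15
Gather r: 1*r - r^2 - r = -r^2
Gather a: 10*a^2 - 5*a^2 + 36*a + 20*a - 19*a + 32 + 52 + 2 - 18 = 5*a^2 + 37*a + 68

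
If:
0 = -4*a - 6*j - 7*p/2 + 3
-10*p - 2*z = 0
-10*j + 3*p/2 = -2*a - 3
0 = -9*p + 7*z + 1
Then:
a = 11/52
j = 791/2288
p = 1/44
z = -5/44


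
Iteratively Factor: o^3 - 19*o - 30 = (o + 2)*(o^2 - 2*o - 15) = (o + 2)*(o + 3)*(o - 5)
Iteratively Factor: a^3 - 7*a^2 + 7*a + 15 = (a - 5)*(a^2 - 2*a - 3) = (a - 5)*(a - 3)*(a + 1)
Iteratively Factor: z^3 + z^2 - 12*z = (z - 3)*(z^2 + 4*z) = z*(z - 3)*(z + 4)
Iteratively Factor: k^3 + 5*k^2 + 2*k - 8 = (k + 2)*(k^2 + 3*k - 4) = (k + 2)*(k + 4)*(k - 1)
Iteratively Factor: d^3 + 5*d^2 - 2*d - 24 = (d + 3)*(d^2 + 2*d - 8) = (d - 2)*(d + 3)*(d + 4)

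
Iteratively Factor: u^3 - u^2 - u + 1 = (u - 1)*(u^2 - 1) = (u - 1)*(u + 1)*(u - 1)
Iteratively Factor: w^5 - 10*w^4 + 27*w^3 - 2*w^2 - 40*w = (w - 5)*(w^4 - 5*w^3 + 2*w^2 + 8*w) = (w - 5)*(w + 1)*(w^3 - 6*w^2 + 8*w) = w*(w - 5)*(w + 1)*(w^2 - 6*w + 8) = w*(w - 5)*(w - 4)*(w + 1)*(w - 2)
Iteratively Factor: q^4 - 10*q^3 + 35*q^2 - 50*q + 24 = (q - 3)*(q^3 - 7*q^2 + 14*q - 8) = (q - 3)*(q - 2)*(q^2 - 5*q + 4) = (q - 4)*(q - 3)*(q - 2)*(q - 1)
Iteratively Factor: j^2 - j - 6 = (j + 2)*(j - 3)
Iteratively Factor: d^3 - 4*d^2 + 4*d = (d - 2)*(d^2 - 2*d) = (d - 2)^2*(d)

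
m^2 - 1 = (m - 1)*(m + 1)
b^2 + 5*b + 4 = (b + 1)*(b + 4)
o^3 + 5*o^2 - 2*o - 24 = (o - 2)*(o + 3)*(o + 4)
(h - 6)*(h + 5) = h^2 - h - 30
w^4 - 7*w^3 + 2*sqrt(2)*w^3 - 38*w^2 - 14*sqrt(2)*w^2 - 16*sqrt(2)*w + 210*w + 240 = (w - 8)*(w + 1)*(w - 3*sqrt(2))*(w + 5*sqrt(2))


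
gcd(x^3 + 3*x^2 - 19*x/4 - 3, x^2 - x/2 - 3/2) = x - 3/2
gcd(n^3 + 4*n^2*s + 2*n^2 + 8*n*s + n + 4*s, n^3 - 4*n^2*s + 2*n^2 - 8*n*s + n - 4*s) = n^2 + 2*n + 1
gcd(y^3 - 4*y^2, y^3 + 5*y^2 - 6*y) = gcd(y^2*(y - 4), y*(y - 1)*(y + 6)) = y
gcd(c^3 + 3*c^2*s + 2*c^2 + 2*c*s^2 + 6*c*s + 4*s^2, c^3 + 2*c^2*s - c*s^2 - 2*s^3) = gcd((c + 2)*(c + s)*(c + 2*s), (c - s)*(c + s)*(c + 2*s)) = c^2 + 3*c*s + 2*s^2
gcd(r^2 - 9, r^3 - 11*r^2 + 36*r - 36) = r - 3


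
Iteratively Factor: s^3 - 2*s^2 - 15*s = (s)*(s^2 - 2*s - 15) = s*(s - 5)*(s + 3)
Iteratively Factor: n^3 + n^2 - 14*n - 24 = (n + 3)*(n^2 - 2*n - 8) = (n - 4)*(n + 3)*(n + 2)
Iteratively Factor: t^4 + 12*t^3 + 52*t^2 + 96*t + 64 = (t + 4)*(t^3 + 8*t^2 + 20*t + 16) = (t + 2)*(t + 4)*(t^2 + 6*t + 8) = (t + 2)*(t + 4)^2*(t + 2)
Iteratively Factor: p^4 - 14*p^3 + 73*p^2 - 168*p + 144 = (p - 3)*(p^3 - 11*p^2 + 40*p - 48) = (p - 3)^2*(p^2 - 8*p + 16) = (p - 4)*(p - 3)^2*(p - 4)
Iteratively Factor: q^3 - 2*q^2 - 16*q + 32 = (q - 4)*(q^2 + 2*q - 8) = (q - 4)*(q - 2)*(q + 4)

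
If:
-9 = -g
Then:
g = 9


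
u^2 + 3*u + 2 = (u + 1)*(u + 2)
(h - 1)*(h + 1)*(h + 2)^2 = h^4 + 4*h^3 + 3*h^2 - 4*h - 4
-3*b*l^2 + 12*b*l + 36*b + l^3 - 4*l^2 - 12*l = (-3*b + l)*(l - 6)*(l + 2)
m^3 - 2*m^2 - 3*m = m*(m - 3)*(m + 1)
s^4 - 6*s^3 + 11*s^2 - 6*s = s*(s - 3)*(s - 2)*(s - 1)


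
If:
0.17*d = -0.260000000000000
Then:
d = -1.53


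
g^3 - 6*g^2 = g^2*(g - 6)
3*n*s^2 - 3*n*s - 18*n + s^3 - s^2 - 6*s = (3*n + s)*(s - 3)*(s + 2)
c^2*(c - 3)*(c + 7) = c^4 + 4*c^3 - 21*c^2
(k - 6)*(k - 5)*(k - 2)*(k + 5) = k^4 - 8*k^3 - 13*k^2 + 200*k - 300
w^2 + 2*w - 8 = (w - 2)*(w + 4)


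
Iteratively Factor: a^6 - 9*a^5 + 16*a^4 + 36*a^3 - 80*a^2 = (a)*(a^5 - 9*a^4 + 16*a^3 + 36*a^2 - 80*a) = a*(a - 2)*(a^4 - 7*a^3 + 2*a^2 + 40*a) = a*(a - 5)*(a - 2)*(a^3 - 2*a^2 - 8*a) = a*(a - 5)*(a - 4)*(a - 2)*(a^2 + 2*a) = a^2*(a - 5)*(a - 4)*(a - 2)*(a + 2)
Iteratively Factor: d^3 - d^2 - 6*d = (d - 3)*(d^2 + 2*d) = (d - 3)*(d + 2)*(d)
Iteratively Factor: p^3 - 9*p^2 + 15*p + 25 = (p - 5)*(p^2 - 4*p - 5) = (p - 5)^2*(p + 1)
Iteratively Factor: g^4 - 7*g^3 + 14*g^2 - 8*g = (g)*(g^3 - 7*g^2 + 14*g - 8) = g*(g - 4)*(g^2 - 3*g + 2) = g*(g - 4)*(g - 2)*(g - 1)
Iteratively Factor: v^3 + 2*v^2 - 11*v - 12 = (v - 3)*(v^2 + 5*v + 4) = (v - 3)*(v + 4)*(v + 1)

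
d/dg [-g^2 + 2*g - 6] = 2 - 2*g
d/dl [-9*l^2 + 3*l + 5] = 3 - 18*l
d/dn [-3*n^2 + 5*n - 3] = 5 - 6*n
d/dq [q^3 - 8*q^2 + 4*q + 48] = 3*q^2 - 16*q + 4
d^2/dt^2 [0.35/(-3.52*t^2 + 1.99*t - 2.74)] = (8.67328*t^2 - 4.90336*t - 0.35*(7.04*t - 1.99)*(14.08*t - 3.98) + 6.75136)/(3.52*t^2 - 1.99*t + 2.74)^3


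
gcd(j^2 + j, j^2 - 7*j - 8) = j + 1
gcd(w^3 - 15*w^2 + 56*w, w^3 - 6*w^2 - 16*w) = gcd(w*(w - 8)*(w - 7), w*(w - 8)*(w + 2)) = w^2 - 8*w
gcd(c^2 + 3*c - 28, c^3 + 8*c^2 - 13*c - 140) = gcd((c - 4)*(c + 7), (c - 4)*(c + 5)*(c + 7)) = c^2 + 3*c - 28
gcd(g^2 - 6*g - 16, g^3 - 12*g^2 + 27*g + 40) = g - 8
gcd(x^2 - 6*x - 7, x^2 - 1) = x + 1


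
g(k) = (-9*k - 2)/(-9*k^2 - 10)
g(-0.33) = -0.09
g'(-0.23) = 0.86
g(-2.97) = -0.28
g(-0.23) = -0.01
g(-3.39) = -0.25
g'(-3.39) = -0.06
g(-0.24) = -0.02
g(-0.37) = -0.12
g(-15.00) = -0.07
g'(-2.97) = -0.06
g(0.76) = 0.58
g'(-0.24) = 0.85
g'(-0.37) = 0.73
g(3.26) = 0.30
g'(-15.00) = 0.00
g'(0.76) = 0.07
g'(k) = 18*k*(-9*k - 2)/(-9*k^2 - 10)^2 - 9/(-9*k^2 - 10) = 9*(-9*k^2 - 4*k + 10)/(81*k^4 + 180*k^2 + 100)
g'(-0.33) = 0.77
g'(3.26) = -0.08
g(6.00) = 0.17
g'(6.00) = -0.03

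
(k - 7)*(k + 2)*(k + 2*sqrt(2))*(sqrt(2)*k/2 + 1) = sqrt(2)*k^4/2 - 5*sqrt(2)*k^3/2 + 3*k^3 - 15*k^2 - 5*sqrt(2)*k^2 - 42*k - 10*sqrt(2)*k - 28*sqrt(2)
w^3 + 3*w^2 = w^2*(w + 3)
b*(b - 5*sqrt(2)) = b^2 - 5*sqrt(2)*b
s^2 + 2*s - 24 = (s - 4)*(s + 6)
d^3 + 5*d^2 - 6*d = d*(d - 1)*(d + 6)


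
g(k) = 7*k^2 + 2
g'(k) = 14*k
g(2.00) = 30.00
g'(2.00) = 28.00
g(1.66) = 21.29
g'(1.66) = 23.24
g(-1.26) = 13.11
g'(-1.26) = -17.64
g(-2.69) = 52.65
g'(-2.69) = -37.66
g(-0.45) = 3.42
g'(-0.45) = -6.30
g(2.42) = 42.99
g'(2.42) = 33.88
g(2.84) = 58.46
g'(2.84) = 39.76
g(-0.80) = 6.48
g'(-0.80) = -11.20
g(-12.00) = 1010.00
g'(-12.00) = -168.00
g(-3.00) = 65.00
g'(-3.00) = -42.00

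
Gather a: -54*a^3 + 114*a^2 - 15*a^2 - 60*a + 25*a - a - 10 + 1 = -54*a^3 + 99*a^2 - 36*a - 9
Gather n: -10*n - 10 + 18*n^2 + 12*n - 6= 18*n^2 + 2*n - 16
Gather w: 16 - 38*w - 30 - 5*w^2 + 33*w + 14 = -5*w^2 - 5*w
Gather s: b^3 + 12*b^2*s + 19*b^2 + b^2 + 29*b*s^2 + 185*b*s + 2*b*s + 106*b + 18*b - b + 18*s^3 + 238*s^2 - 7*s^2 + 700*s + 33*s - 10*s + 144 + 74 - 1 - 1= b^3 + 20*b^2 + 123*b + 18*s^3 + s^2*(29*b + 231) + s*(12*b^2 + 187*b + 723) + 216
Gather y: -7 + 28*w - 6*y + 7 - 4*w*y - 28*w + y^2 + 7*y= y^2 + y*(1 - 4*w)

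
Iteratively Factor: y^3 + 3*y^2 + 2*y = (y)*(y^2 + 3*y + 2) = y*(y + 2)*(y + 1)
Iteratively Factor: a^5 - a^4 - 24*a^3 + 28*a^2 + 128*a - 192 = (a - 2)*(a^4 + a^3 - 22*a^2 - 16*a + 96) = (a - 2)*(a + 3)*(a^3 - 2*a^2 - 16*a + 32) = (a - 2)*(a + 3)*(a + 4)*(a^2 - 6*a + 8) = (a - 2)^2*(a + 3)*(a + 4)*(a - 4)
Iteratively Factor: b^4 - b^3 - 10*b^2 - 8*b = (b - 4)*(b^3 + 3*b^2 + 2*b) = (b - 4)*(b + 1)*(b^2 + 2*b) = b*(b - 4)*(b + 1)*(b + 2)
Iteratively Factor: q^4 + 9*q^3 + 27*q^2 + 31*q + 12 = (q + 1)*(q^3 + 8*q^2 + 19*q + 12) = (q + 1)^2*(q^2 + 7*q + 12) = (q + 1)^2*(q + 4)*(q + 3)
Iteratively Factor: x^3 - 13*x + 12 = (x - 1)*(x^2 + x - 12) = (x - 3)*(x - 1)*(x + 4)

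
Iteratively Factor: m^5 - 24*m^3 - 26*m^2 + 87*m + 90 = (m + 1)*(m^4 - m^3 - 23*m^2 - 3*m + 90) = (m - 2)*(m + 1)*(m^3 + m^2 - 21*m - 45) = (m - 2)*(m + 1)*(m + 3)*(m^2 - 2*m - 15) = (m - 2)*(m + 1)*(m + 3)^2*(m - 5)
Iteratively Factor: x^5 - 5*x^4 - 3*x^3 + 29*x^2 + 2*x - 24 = (x - 4)*(x^4 - x^3 - 7*x^2 + x + 6) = (x - 4)*(x + 2)*(x^3 - 3*x^2 - x + 3) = (x - 4)*(x - 1)*(x + 2)*(x^2 - 2*x - 3) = (x - 4)*(x - 3)*(x - 1)*(x + 2)*(x + 1)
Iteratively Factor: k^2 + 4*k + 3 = (k + 1)*(k + 3)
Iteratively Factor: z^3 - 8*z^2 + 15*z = (z - 5)*(z^2 - 3*z) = z*(z - 5)*(z - 3)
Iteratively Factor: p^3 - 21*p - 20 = (p - 5)*(p^2 + 5*p + 4) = (p - 5)*(p + 4)*(p + 1)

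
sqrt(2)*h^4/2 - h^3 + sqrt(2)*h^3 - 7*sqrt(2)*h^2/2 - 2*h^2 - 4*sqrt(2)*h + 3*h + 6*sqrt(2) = (h - 1)*(h + 3)*(h - 2*sqrt(2))*(sqrt(2)*h/2 + 1)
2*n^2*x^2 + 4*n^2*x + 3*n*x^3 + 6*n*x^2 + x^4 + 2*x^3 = x*(n + x)*(2*n + x)*(x + 2)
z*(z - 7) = z^2 - 7*z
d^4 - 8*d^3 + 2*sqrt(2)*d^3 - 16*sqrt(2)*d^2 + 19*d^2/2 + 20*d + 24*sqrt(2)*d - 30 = (d - 6)*(d - 2)*(d - sqrt(2)/2)*(d + 5*sqrt(2)/2)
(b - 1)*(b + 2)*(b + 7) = b^3 + 8*b^2 + 5*b - 14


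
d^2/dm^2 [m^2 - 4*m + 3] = 2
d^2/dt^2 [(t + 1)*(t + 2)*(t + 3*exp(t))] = 3*t^2*exp(t) + 21*t*exp(t) + 6*t + 30*exp(t) + 6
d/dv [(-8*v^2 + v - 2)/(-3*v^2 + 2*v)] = (-13*v^2 - 12*v + 4)/(v^2*(9*v^2 - 12*v + 4))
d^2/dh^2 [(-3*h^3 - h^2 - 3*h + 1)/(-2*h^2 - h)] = 2*(13*h^3 - 12*h^2 - 6*h - 1)/(h^3*(8*h^3 + 12*h^2 + 6*h + 1))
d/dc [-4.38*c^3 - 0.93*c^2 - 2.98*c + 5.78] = -13.14*c^2 - 1.86*c - 2.98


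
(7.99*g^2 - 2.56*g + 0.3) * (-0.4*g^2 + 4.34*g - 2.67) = -3.196*g^4 + 35.7006*g^3 - 32.5637*g^2 + 8.1372*g - 0.801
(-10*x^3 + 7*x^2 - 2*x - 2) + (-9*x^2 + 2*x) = -10*x^3 - 2*x^2 - 2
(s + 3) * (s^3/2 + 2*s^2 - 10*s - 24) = s^4/2 + 7*s^3/2 - 4*s^2 - 54*s - 72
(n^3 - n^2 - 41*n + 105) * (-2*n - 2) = -2*n^4 + 84*n^2 - 128*n - 210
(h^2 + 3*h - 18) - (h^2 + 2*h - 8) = h - 10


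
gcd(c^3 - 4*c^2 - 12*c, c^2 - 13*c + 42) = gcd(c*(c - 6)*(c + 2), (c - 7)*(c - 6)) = c - 6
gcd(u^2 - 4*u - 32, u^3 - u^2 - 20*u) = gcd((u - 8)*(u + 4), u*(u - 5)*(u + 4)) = u + 4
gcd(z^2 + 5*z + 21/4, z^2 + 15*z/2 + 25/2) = 1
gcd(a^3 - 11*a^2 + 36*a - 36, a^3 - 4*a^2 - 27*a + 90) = a^2 - 9*a + 18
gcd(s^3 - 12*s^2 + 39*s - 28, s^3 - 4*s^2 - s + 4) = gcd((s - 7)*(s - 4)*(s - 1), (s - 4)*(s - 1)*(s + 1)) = s^2 - 5*s + 4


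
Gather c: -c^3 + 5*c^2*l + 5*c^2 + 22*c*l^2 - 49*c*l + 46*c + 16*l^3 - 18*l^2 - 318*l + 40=-c^3 + c^2*(5*l + 5) + c*(22*l^2 - 49*l + 46) + 16*l^3 - 18*l^2 - 318*l + 40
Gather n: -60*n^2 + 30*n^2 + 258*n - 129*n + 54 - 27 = -30*n^2 + 129*n + 27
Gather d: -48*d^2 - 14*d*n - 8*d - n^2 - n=-48*d^2 + d*(-14*n - 8) - n^2 - n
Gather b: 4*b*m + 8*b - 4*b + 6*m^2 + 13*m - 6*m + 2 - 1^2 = b*(4*m + 4) + 6*m^2 + 7*m + 1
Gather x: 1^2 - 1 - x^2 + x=-x^2 + x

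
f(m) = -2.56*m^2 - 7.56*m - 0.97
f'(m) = -5.12*m - 7.56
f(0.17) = -2.33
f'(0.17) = -8.43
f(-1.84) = 4.27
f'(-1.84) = 1.86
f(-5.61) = -39.13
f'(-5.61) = 21.16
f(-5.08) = -28.63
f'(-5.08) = 18.45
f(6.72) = -167.38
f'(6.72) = -41.97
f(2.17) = -29.43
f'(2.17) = -18.67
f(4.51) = -87.14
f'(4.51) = -30.65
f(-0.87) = 3.67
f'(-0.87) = -3.11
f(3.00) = -46.69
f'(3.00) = -22.92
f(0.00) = -0.97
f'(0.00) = -7.56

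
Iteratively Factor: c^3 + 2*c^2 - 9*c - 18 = (c + 2)*(c^2 - 9) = (c + 2)*(c + 3)*(c - 3)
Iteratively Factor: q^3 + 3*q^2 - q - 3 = (q - 1)*(q^2 + 4*q + 3) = (q - 1)*(q + 3)*(q + 1)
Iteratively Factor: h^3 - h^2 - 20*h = (h - 5)*(h^2 + 4*h) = h*(h - 5)*(h + 4)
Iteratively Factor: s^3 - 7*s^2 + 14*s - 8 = (s - 1)*(s^2 - 6*s + 8) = (s - 4)*(s - 1)*(s - 2)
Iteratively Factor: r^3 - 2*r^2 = (r)*(r^2 - 2*r) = r^2*(r - 2)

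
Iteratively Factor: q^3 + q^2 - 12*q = (q + 4)*(q^2 - 3*q) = (q - 3)*(q + 4)*(q)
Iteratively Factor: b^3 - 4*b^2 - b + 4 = (b + 1)*(b^2 - 5*b + 4) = (b - 1)*(b + 1)*(b - 4)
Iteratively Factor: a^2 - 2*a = (a)*(a - 2)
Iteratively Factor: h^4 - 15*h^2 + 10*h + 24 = (h + 1)*(h^3 - h^2 - 14*h + 24) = (h + 1)*(h + 4)*(h^2 - 5*h + 6) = (h - 3)*(h + 1)*(h + 4)*(h - 2)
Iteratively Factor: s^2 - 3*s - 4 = (s - 4)*(s + 1)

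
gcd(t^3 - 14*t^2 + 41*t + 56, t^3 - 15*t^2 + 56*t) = t^2 - 15*t + 56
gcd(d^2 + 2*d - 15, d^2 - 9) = d - 3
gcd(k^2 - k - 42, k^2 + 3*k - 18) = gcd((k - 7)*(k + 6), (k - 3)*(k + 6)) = k + 6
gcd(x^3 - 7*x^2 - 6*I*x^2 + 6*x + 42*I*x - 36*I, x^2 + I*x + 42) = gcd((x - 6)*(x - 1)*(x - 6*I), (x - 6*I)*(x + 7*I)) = x - 6*I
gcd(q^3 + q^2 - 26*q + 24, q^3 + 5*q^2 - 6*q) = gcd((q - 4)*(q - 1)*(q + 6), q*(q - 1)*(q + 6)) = q^2 + 5*q - 6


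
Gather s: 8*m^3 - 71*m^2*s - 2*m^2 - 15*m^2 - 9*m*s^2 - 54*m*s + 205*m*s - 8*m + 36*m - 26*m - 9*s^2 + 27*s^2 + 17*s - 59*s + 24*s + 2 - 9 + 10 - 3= 8*m^3 - 17*m^2 + 2*m + s^2*(18 - 9*m) + s*(-71*m^2 + 151*m - 18)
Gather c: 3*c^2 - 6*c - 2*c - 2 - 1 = 3*c^2 - 8*c - 3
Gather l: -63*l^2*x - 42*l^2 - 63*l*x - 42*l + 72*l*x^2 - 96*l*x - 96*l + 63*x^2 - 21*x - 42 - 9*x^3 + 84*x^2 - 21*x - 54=l^2*(-63*x - 42) + l*(72*x^2 - 159*x - 138) - 9*x^3 + 147*x^2 - 42*x - 96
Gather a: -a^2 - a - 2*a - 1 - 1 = -a^2 - 3*a - 2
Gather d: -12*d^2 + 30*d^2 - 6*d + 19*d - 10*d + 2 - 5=18*d^2 + 3*d - 3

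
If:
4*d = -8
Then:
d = -2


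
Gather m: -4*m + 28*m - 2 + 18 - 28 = 24*m - 12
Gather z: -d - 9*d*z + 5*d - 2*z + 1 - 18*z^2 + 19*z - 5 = 4*d - 18*z^2 + z*(17 - 9*d) - 4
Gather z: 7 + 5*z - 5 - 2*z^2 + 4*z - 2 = -2*z^2 + 9*z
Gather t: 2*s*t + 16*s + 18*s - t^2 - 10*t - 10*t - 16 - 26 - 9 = 34*s - t^2 + t*(2*s - 20) - 51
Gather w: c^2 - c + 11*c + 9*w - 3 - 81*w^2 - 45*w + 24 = c^2 + 10*c - 81*w^2 - 36*w + 21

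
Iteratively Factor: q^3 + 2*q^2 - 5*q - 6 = (q + 3)*(q^2 - q - 2) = (q + 1)*(q + 3)*(q - 2)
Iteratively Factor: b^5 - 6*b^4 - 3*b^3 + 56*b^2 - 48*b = (b)*(b^4 - 6*b^3 - 3*b^2 + 56*b - 48) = b*(b - 1)*(b^3 - 5*b^2 - 8*b + 48) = b*(b - 4)*(b - 1)*(b^2 - b - 12) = b*(b - 4)^2*(b - 1)*(b + 3)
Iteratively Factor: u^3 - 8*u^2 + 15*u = (u)*(u^2 - 8*u + 15) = u*(u - 3)*(u - 5)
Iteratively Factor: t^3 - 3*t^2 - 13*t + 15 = (t + 3)*(t^2 - 6*t + 5) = (t - 1)*(t + 3)*(t - 5)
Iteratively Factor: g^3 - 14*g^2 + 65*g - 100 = (g - 4)*(g^2 - 10*g + 25) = (g - 5)*(g - 4)*(g - 5)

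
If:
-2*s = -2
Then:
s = 1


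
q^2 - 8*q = q*(q - 8)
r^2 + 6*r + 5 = (r + 1)*(r + 5)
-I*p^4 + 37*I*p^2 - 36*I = (p - 6)*(p - 1)*(p + 6)*(-I*p - I)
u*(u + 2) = u^2 + 2*u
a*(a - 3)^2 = a^3 - 6*a^2 + 9*a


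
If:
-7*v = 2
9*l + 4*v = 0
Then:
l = 8/63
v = -2/7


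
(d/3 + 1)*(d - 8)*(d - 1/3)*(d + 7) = d^4/3 + 5*d^3/9 - 179*d^2/9 - 445*d/9 + 56/3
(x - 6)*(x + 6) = x^2 - 36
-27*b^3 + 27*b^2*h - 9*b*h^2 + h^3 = (-3*b + h)^3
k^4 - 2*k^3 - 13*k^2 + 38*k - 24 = (k - 3)*(k - 2)*(k - 1)*(k + 4)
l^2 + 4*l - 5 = (l - 1)*(l + 5)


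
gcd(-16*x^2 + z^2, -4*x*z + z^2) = 4*x - z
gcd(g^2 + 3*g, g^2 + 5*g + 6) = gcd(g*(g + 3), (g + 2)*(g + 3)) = g + 3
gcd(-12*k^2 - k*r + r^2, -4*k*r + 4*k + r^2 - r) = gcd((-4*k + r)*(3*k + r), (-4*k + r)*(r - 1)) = -4*k + r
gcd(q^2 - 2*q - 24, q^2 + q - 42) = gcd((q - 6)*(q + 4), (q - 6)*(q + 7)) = q - 6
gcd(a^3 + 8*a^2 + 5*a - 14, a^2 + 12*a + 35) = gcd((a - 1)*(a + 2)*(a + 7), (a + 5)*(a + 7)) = a + 7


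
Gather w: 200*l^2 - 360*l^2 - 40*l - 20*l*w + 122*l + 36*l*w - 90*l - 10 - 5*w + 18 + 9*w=-160*l^2 - 8*l + w*(16*l + 4) + 8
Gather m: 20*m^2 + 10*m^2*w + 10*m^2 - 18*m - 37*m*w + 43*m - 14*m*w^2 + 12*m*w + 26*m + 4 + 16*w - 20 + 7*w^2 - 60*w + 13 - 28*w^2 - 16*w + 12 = m^2*(10*w + 30) + m*(-14*w^2 - 25*w + 51) - 21*w^2 - 60*w + 9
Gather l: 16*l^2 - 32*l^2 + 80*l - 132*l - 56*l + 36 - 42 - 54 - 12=-16*l^2 - 108*l - 72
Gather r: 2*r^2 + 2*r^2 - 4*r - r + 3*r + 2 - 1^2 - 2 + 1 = 4*r^2 - 2*r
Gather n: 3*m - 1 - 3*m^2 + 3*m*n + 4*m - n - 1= -3*m^2 + 7*m + n*(3*m - 1) - 2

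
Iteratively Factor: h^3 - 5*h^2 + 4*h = (h)*(h^2 - 5*h + 4) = h*(h - 1)*(h - 4)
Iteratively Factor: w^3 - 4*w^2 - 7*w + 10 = (w - 5)*(w^2 + w - 2) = (w - 5)*(w + 2)*(w - 1)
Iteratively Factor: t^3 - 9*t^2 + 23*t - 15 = (t - 5)*(t^2 - 4*t + 3) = (t - 5)*(t - 3)*(t - 1)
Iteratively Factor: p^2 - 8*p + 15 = (p - 5)*(p - 3)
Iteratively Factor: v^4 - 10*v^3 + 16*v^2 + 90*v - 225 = (v + 3)*(v^3 - 13*v^2 + 55*v - 75) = (v - 3)*(v + 3)*(v^2 - 10*v + 25) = (v - 5)*(v - 3)*(v + 3)*(v - 5)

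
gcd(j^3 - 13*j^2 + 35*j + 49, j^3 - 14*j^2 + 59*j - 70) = j - 7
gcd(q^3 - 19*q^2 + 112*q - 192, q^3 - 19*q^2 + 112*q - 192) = q^3 - 19*q^2 + 112*q - 192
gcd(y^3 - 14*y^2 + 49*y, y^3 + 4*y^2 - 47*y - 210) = y - 7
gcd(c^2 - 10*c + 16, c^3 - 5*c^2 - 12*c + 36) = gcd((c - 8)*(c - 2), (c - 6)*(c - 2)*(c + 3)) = c - 2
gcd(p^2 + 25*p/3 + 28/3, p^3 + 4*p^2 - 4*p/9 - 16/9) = 1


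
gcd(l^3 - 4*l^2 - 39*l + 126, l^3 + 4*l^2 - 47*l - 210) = l^2 - l - 42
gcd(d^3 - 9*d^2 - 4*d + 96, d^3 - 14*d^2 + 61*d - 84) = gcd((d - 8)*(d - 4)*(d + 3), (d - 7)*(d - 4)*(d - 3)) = d - 4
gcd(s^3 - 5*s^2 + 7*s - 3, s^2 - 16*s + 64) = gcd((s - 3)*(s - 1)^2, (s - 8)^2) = 1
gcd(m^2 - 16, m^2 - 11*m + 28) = m - 4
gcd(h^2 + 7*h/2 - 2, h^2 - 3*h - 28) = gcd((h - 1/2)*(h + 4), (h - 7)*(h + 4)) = h + 4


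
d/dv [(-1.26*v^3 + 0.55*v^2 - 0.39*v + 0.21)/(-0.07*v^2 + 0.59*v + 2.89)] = (0.0882*v^4 - 1.4868*v^3 - 10.627*v^2 + 3.2084*v - 1.251)/(0.0049*v^4 - 0.0826*v^3 - 0.0565000000000001*v^2 + 3.4102*v + 8.3521)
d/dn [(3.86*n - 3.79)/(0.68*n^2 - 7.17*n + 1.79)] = (-2.6248*n^2 + 5.1544*n - 20.2649)/(0.4624*n^4 - 9.7512*n^3 + 53.8433*n^2 - 25.6686*n + 3.2041)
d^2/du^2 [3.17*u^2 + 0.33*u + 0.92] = 6.34000000000000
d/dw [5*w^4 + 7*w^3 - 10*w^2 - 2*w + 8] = 20*w^3 + 21*w^2 - 20*w - 2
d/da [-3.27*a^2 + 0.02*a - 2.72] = 0.02 - 6.54*a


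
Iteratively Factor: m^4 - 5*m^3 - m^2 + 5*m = (m)*(m^3 - 5*m^2 - m + 5) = m*(m + 1)*(m^2 - 6*m + 5) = m*(m - 1)*(m + 1)*(m - 5)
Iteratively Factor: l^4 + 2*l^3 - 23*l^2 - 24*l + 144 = (l + 4)*(l^3 - 2*l^2 - 15*l + 36) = (l - 3)*(l + 4)*(l^2 + l - 12) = (l - 3)^2*(l + 4)*(l + 4)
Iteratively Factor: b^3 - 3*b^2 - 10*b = (b + 2)*(b^2 - 5*b) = (b - 5)*(b + 2)*(b)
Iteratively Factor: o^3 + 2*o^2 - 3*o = (o)*(o^2 + 2*o - 3) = o*(o - 1)*(o + 3)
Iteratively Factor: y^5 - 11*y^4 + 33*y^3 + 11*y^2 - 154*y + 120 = (y - 5)*(y^4 - 6*y^3 + 3*y^2 + 26*y - 24) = (y - 5)*(y - 3)*(y^3 - 3*y^2 - 6*y + 8) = (y - 5)*(y - 3)*(y + 2)*(y^2 - 5*y + 4) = (y - 5)*(y - 3)*(y - 1)*(y + 2)*(y - 4)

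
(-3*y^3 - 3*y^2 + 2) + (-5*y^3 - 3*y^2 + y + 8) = -8*y^3 - 6*y^2 + y + 10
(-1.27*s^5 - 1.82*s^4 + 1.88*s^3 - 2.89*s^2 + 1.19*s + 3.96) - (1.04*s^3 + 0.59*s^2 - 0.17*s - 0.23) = -1.27*s^5 - 1.82*s^4 + 0.84*s^3 - 3.48*s^2 + 1.36*s + 4.19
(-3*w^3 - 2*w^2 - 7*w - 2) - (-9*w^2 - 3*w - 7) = -3*w^3 + 7*w^2 - 4*w + 5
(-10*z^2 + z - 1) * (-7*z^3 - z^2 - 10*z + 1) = 70*z^5 + 3*z^4 + 106*z^3 - 19*z^2 + 11*z - 1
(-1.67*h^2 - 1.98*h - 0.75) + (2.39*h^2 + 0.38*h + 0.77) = 0.72*h^2 - 1.6*h + 0.02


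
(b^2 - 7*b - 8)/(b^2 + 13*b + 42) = (b^2 - 7*b - 8)/(b^2 + 13*b + 42)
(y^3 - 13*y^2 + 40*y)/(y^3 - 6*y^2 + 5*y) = (y - 8)/(y - 1)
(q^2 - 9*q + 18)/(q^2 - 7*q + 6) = (q - 3)/(q - 1)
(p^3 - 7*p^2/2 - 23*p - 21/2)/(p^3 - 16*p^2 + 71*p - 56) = (2*p^2 + 7*p + 3)/(2*(p^2 - 9*p + 8))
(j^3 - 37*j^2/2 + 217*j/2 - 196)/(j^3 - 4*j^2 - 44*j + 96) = (2*j^2 - 21*j + 49)/(2*(j^2 + 4*j - 12))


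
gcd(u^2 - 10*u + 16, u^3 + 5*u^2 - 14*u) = u - 2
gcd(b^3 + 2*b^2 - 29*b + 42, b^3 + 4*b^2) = 1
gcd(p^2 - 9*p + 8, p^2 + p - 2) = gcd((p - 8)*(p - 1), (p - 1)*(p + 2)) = p - 1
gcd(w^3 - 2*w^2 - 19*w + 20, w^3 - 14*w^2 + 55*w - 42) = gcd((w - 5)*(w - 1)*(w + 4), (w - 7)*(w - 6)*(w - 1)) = w - 1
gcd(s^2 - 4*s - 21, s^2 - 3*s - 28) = s - 7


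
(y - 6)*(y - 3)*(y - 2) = y^3 - 11*y^2 + 36*y - 36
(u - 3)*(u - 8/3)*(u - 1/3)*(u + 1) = u^4 - 5*u^3 + 35*u^2/9 + 65*u/9 - 8/3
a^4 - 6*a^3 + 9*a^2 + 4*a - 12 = (a - 3)*(a - 2)^2*(a + 1)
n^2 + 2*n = n*(n + 2)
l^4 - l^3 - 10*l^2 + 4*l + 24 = (l - 3)*(l - 2)*(l + 2)^2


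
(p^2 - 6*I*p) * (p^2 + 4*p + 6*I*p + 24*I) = p^4 + 4*p^3 + 36*p^2 + 144*p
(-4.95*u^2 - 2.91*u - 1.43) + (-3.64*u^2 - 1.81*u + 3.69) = -8.59*u^2 - 4.72*u + 2.26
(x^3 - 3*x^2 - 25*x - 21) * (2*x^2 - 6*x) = 2*x^5 - 12*x^4 - 32*x^3 + 108*x^2 + 126*x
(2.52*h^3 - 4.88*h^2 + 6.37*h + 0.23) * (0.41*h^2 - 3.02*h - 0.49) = 1.0332*h^5 - 9.6112*h^4 + 16.1145*h^3 - 16.7519*h^2 - 3.8159*h - 0.1127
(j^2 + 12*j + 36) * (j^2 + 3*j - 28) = j^4 + 15*j^3 + 44*j^2 - 228*j - 1008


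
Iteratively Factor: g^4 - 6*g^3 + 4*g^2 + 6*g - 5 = (g - 1)*(g^3 - 5*g^2 - g + 5) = (g - 5)*(g - 1)*(g^2 - 1) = (g - 5)*(g - 1)^2*(g + 1)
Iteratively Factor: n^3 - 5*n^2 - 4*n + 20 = (n - 5)*(n^2 - 4) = (n - 5)*(n - 2)*(n + 2)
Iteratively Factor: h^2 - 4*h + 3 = (h - 3)*(h - 1)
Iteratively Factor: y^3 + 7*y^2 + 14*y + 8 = (y + 4)*(y^2 + 3*y + 2) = (y + 1)*(y + 4)*(y + 2)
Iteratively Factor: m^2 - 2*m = (m - 2)*(m)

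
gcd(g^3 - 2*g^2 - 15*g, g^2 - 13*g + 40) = g - 5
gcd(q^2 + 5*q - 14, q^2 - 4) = q - 2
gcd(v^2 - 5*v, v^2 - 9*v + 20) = v - 5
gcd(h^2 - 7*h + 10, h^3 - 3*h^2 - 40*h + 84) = h - 2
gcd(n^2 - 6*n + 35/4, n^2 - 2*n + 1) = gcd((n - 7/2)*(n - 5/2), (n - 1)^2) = 1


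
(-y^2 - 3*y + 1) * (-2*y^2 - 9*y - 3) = 2*y^4 + 15*y^3 + 28*y^2 - 3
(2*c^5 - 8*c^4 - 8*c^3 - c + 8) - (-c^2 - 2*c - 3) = 2*c^5 - 8*c^4 - 8*c^3 + c^2 + c + 11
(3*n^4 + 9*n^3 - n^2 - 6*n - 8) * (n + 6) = 3*n^5 + 27*n^4 + 53*n^3 - 12*n^2 - 44*n - 48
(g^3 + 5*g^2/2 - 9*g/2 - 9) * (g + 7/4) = g^4 + 17*g^3/4 - g^2/8 - 135*g/8 - 63/4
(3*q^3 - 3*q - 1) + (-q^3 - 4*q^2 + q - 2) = 2*q^3 - 4*q^2 - 2*q - 3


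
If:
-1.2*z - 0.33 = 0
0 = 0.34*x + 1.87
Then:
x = -5.50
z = -0.28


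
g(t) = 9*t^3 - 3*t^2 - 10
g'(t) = 27*t^2 - 6*t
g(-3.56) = -454.08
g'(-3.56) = 363.55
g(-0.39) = -10.99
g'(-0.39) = 6.45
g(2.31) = 84.93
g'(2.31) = 130.21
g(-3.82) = -555.46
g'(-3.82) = 416.91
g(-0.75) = -15.48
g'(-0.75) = 19.69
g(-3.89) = -585.17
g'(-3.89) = 431.91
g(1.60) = 19.18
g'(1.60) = 59.52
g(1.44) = 10.65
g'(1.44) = 47.35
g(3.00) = 206.00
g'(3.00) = 225.00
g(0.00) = -10.00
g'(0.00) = 0.00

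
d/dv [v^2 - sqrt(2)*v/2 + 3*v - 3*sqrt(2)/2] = 2*v - sqrt(2)/2 + 3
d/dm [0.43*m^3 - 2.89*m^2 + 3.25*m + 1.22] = 1.29*m^2 - 5.78*m + 3.25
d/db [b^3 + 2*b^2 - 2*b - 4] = 3*b^2 + 4*b - 2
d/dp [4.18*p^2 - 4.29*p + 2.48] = 8.36*p - 4.29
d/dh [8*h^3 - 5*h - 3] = 24*h^2 - 5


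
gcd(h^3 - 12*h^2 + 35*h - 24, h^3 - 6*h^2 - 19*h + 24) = h^2 - 9*h + 8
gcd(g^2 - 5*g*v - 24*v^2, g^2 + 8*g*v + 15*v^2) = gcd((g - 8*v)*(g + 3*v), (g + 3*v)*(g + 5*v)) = g + 3*v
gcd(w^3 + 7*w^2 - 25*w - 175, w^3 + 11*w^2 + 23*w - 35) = w^2 + 12*w + 35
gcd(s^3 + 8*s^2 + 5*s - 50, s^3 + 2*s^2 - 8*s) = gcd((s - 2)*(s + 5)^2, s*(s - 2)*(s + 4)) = s - 2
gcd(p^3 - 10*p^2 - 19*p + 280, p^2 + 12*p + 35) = p + 5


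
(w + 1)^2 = w^2 + 2*w + 1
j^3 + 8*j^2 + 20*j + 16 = (j + 2)^2*(j + 4)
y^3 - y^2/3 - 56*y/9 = y*(y - 8/3)*(y + 7/3)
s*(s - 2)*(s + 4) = s^3 + 2*s^2 - 8*s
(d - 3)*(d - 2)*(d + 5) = d^3 - 19*d + 30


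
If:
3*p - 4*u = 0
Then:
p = 4*u/3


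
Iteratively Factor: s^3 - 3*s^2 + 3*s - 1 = (s - 1)*(s^2 - 2*s + 1) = (s - 1)^2*(s - 1)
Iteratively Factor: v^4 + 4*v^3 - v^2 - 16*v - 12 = (v + 1)*(v^3 + 3*v^2 - 4*v - 12) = (v + 1)*(v + 3)*(v^2 - 4) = (v + 1)*(v + 2)*(v + 3)*(v - 2)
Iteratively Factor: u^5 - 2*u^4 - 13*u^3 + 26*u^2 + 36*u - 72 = (u + 2)*(u^4 - 4*u^3 - 5*u^2 + 36*u - 36) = (u + 2)*(u + 3)*(u^3 - 7*u^2 + 16*u - 12) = (u - 2)*(u + 2)*(u + 3)*(u^2 - 5*u + 6) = (u - 2)^2*(u + 2)*(u + 3)*(u - 3)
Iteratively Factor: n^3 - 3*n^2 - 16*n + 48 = (n - 4)*(n^2 + n - 12) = (n - 4)*(n - 3)*(n + 4)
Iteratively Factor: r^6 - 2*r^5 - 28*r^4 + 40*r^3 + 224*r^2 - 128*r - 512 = (r - 2)*(r^5 - 28*r^3 - 16*r^2 + 192*r + 256) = (r - 4)*(r - 2)*(r^4 + 4*r^3 - 12*r^2 - 64*r - 64) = (r - 4)^2*(r - 2)*(r^3 + 8*r^2 + 20*r + 16) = (r - 4)^2*(r - 2)*(r + 2)*(r^2 + 6*r + 8) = (r - 4)^2*(r - 2)*(r + 2)*(r + 4)*(r + 2)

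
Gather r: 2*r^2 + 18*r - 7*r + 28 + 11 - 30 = 2*r^2 + 11*r + 9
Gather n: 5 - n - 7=-n - 2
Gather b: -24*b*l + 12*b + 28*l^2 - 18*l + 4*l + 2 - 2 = b*(12 - 24*l) + 28*l^2 - 14*l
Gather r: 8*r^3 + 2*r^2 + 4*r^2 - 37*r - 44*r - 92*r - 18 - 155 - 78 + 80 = 8*r^3 + 6*r^2 - 173*r - 171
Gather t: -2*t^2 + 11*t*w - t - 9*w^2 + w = -2*t^2 + t*(11*w - 1) - 9*w^2 + w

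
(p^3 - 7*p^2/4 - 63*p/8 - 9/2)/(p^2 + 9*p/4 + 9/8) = p - 4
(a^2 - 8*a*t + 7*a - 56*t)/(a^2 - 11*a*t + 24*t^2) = (-a - 7)/(-a + 3*t)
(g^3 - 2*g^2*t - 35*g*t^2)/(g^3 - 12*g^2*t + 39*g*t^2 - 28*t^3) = g*(g + 5*t)/(g^2 - 5*g*t + 4*t^2)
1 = 1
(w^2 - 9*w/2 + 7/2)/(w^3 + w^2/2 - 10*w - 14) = (w - 1)/(w^2 + 4*w + 4)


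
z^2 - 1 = (z - 1)*(z + 1)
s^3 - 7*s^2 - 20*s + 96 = (s - 8)*(s - 3)*(s + 4)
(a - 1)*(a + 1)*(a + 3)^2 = a^4 + 6*a^3 + 8*a^2 - 6*a - 9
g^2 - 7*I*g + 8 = (g - 8*I)*(g + I)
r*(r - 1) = r^2 - r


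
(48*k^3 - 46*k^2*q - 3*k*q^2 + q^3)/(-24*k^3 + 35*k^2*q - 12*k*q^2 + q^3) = (6*k + q)/(-3*k + q)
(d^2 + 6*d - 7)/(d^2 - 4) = (d^2 + 6*d - 7)/(d^2 - 4)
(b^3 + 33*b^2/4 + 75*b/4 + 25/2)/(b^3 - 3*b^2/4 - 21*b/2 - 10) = (b + 5)/(b - 4)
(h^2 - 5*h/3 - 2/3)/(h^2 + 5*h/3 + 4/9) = 3*(h - 2)/(3*h + 4)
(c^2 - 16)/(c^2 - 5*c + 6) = (c^2 - 16)/(c^2 - 5*c + 6)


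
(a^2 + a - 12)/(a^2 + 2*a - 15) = (a + 4)/(a + 5)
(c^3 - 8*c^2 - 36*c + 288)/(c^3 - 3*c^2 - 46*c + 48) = (c - 6)/(c - 1)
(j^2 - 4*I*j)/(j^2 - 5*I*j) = (j - 4*I)/(j - 5*I)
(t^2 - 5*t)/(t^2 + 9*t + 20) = t*(t - 5)/(t^2 + 9*t + 20)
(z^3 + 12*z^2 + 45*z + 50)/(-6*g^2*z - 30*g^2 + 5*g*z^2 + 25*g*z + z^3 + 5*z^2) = (z^2 + 7*z + 10)/(-6*g^2 + 5*g*z + z^2)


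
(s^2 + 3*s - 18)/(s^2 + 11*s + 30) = (s - 3)/(s + 5)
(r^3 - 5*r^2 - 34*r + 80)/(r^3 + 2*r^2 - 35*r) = (r^3 - 5*r^2 - 34*r + 80)/(r*(r^2 + 2*r - 35))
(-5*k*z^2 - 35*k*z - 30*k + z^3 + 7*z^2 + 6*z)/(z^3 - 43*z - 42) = (-5*k + z)/(z - 7)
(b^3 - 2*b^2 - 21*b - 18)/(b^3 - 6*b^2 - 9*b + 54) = (b + 1)/(b - 3)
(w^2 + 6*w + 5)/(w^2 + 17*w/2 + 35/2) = 2*(w + 1)/(2*w + 7)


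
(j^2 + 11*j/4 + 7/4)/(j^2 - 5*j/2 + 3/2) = (4*j^2 + 11*j + 7)/(2*(2*j^2 - 5*j + 3))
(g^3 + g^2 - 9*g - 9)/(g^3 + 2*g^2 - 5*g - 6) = (g - 3)/(g - 2)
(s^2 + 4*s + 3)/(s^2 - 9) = (s + 1)/(s - 3)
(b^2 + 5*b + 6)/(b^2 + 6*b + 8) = (b + 3)/(b + 4)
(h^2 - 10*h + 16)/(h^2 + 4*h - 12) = (h - 8)/(h + 6)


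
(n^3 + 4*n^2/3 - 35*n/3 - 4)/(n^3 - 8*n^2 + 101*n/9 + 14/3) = 3*(n^2 + n - 12)/(3*n^2 - 25*n + 42)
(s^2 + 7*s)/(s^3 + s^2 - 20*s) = (s + 7)/(s^2 + s - 20)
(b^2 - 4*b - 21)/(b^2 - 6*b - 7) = (b + 3)/(b + 1)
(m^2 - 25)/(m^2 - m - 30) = (m - 5)/(m - 6)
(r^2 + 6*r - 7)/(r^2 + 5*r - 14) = (r - 1)/(r - 2)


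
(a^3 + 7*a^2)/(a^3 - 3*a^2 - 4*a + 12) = a^2*(a + 7)/(a^3 - 3*a^2 - 4*a + 12)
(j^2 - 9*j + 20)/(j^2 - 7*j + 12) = (j - 5)/(j - 3)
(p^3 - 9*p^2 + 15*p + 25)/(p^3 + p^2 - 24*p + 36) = (p^3 - 9*p^2 + 15*p + 25)/(p^3 + p^2 - 24*p + 36)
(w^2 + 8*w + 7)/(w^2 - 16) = (w^2 + 8*w + 7)/(w^2 - 16)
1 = 1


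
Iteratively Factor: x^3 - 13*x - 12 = (x - 4)*(x^2 + 4*x + 3) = (x - 4)*(x + 3)*(x + 1)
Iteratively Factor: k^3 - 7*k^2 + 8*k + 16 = (k - 4)*(k^2 - 3*k - 4) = (k - 4)^2*(k + 1)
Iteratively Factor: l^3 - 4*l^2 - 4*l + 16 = (l - 2)*(l^2 - 2*l - 8) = (l - 2)*(l + 2)*(l - 4)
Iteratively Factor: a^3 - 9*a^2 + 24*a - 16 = (a - 1)*(a^2 - 8*a + 16) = (a - 4)*(a - 1)*(a - 4)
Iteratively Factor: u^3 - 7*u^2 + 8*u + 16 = (u - 4)*(u^2 - 3*u - 4) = (u - 4)^2*(u + 1)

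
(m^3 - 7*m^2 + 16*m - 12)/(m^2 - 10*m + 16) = (m^2 - 5*m + 6)/(m - 8)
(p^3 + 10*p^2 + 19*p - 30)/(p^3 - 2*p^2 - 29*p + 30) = (p + 6)/(p - 6)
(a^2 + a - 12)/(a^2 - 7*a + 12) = (a + 4)/(a - 4)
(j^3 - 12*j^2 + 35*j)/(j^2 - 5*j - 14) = j*(j - 5)/(j + 2)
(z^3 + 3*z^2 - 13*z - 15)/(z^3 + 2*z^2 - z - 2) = (z^2 + 2*z - 15)/(z^2 + z - 2)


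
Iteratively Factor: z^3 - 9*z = (z + 3)*(z^2 - 3*z) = (z - 3)*(z + 3)*(z)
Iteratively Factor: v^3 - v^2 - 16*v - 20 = (v + 2)*(v^2 - 3*v - 10) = (v - 5)*(v + 2)*(v + 2)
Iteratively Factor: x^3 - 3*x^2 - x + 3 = (x + 1)*(x^2 - 4*x + 3) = (x - 3)*(x + 1)*(x - 1)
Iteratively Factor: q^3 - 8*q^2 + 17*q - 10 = (q - 5)*(q^2 - 3*q + 2) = (q - 5)*(q - 1)*(q - 2)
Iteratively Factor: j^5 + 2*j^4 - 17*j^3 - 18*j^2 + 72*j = (j - 2)*(j^4 + 4*j^3 - 9*j^2 - 36*j) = (j - 3)*(j - 2)*(j^3 + 7*j^2 + 12*j) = j*(j - 3)*(j - 2)*(j^2 + 7*j + 12) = j*(j - 3)*(j - 2)*(j + 3)*(j + 4)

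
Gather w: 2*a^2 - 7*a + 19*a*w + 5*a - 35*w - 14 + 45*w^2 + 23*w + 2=2*a^2 - 2*a + 45*w^2 + w*(19*a - 12) - 12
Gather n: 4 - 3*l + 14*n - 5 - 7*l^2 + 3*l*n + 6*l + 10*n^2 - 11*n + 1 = -7*l^2 + 3*l + 10*n^2 + n*(3*l + 3)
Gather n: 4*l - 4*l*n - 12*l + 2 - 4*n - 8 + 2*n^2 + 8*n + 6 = -8*l + 2*n^2 + n*(4 - 4*l)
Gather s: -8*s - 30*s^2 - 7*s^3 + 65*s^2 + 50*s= -7*s^3 + 35*s^2 + 42*s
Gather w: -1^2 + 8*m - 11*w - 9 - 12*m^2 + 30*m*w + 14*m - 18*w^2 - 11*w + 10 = -12*m^2 + 22*m - 18*w^2 + w*(30*m - 22)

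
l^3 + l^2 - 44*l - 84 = (l - 7)*(l + 2)*(l + 6)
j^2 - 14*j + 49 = (j - 7)^2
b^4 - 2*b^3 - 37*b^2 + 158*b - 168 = (b - 4)*(b - 3)*(b - 2)*(b + 7)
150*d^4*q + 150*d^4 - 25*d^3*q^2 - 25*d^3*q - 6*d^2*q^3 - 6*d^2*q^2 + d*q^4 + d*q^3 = (-6*d + q)*(-5*d + q)*(5*d + q)*(d*q + d)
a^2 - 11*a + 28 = (a - 7)*(a - 4)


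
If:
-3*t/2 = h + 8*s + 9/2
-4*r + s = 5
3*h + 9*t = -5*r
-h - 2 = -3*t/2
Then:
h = -303/556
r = -789/556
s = -94/139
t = 809/834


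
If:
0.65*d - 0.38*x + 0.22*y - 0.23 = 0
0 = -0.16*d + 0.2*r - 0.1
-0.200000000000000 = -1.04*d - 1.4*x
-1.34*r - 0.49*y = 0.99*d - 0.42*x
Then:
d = -4.18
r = -2.84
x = 3.25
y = 19.00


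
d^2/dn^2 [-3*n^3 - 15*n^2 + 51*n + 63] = -18*n - 30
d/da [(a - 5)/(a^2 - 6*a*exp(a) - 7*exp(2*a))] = (a^2 - 6*a*exp(a) + 2*(a - 5)*(3*a*exp(a) - a + 7*exp(2*a) + 3*exp(a)) - 7*exp(2*a))/(-a^2 + 6*a*exp(a) + 7*exp(2*a))^2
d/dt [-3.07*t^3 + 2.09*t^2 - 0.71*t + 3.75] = -9.21*t^2 + 4.18*t - 0.71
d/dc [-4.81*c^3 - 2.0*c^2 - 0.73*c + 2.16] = -14.43*c^2 - 4.0*c - 0.73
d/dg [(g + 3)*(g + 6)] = 2*g + 9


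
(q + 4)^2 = q^2 + 8*q + 16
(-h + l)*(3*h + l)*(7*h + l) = -21*h^3 + 11*h^2*l + 9*h*l^2 + l^3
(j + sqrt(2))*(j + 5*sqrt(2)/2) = j^2 + 7*sqrt(2)*j/2 + 5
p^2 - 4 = (p - 2)*(p + 2)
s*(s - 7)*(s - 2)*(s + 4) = s^4 - 5*s^3 - 22*s^2 + 56*s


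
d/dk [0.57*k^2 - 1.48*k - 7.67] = 1.14*k - 1.48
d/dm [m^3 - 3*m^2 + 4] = 3*m*(m - 2)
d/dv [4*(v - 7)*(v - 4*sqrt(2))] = 8*v - 28 - 16*sqrt(2)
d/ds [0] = 0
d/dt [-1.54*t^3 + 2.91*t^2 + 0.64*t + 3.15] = -4.62*t^2 + 5.82*t + 0.64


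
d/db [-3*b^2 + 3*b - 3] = 3 - 6*b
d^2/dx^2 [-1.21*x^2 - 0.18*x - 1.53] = -2.42000000000000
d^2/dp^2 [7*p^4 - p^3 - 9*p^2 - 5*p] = 84*p^2 - 6*p - 18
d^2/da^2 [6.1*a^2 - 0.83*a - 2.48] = 12.2000000000000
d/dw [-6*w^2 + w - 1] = 1 - 12*w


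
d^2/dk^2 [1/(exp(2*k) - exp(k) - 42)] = ((1 - 4*exp(k))*(-exp(2*k) + exp(k) + 42) - 2*(2*exp(k) - 1)^2*exp(k))*exp(k)/(-exp(2*k) + exp(k) + 42)^3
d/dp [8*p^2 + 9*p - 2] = 16*p + 9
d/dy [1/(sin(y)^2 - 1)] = -2*sin(y)/cos(y)^3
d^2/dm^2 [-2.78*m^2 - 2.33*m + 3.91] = -5.56000000000000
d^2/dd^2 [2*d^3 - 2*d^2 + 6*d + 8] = 12*d - 4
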